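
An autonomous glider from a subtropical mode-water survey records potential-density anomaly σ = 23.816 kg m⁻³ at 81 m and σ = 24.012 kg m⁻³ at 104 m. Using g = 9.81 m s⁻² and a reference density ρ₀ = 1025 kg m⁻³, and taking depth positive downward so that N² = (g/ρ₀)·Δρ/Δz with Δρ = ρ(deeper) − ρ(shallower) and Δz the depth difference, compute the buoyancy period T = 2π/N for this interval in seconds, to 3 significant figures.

696 s

Δρ = 1024.012 − 1023.816 = 0.196 kg m⁻³ over Δz = 104 − 81 = 23 m.
N² = (9.81/1025) × (0.196/23) = 8.1559 × 10⁻⁵ s⁻².
N = √(8.1559 × 10⁻⁵) = 9.0310 × 10⁻³ rad s⁻¹, so T = 2π/N = 695.74 s ≈ 696 s.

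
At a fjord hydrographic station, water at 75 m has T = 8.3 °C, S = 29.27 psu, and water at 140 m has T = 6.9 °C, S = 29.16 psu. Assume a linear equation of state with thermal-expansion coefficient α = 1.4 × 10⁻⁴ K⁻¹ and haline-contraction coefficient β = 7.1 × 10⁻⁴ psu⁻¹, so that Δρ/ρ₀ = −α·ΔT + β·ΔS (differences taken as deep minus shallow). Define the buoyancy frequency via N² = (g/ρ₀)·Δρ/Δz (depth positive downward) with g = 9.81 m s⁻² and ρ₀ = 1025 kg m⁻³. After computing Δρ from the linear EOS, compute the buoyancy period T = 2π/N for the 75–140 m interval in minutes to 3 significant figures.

24.8 min

ΔT = -1.4 K, ΔS = -0.11 psu (deep − shallow).
Δρ/ρ₀ = −αΔT + βΔS = 1.96 × 10⁻⁴ − 7.81 × 10⁻⁵ = 1.179 × 10⁻⁴, so Δρ ≈ 0.1208 kg m⁻³.
N² = (g/ρ₀)·Δρ/Δz = g·(Δρ/ρ₀)/Δz = 9.81 × 1.179 × 10⁻⁴ / 65 = 1.7794 × 10⁻⁵ s⁻².
N = √(1.7794 × 10⁻⁵) = 4.2183 × 10⁻³ rad s⁻¹ → T = 2π/N = 1.4895 × 10³ s = 24.825 min ≈ 24.8 min.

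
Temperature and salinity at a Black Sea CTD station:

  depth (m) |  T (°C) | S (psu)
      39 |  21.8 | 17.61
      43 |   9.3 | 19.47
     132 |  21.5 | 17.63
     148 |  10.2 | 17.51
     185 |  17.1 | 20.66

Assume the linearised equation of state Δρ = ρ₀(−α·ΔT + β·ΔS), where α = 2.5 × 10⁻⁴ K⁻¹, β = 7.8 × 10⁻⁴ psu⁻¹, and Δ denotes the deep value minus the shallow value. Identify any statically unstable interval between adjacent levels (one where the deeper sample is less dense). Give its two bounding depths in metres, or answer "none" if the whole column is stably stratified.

43–132 m

Evaluate Δρ/ρ₀ = −αΔT + βΔS across each adjacent pair:
  39–43 m: −αΔT+βΔS = −(2.5 × 10⁻⁴)(-12.5)+(7.8 × 10⁻⁴)(+1.86) = 4.6 × 10⁻³ → stable
  43–132 m: −αΔT+βΔS = −(2.5 × 10⁻⁴)(+12.2)+(7.8 × 10⁻⁴)(-1.84) = -4.5 × 10⁻³ → UNSTABLE
  132–148 m: −αΔT+βΔS = −(2.5 × 10⁻⁴)(-11.3)+(7.8 × 10⁻⁴)(-0.12) = 2.7 × 10⁻³ → stable
  148–185 m: −αΔT+βΔS = −(2.5 × 10⁻⁴)(+6.9)+(7.8 × 10⁻⁴)(+3.15) = 7.3 × 10⁻⁴ → stable
The 43–132 m interval has Δρ < 0: lighter water underlies denser water.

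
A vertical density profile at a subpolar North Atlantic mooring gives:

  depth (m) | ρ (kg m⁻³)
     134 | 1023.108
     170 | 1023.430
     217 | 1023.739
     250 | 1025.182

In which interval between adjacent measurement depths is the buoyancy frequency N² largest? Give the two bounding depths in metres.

217–250 m

Compute the density gradient over each adjacent pair:
  134–170 m: Δρ/Δz = 0.322/36 = 8.9 × 10⁻³ kg m⁻⁴
  170–217 m: Δρ/Δz = 0.309/47 = 6.6 × 10⁻³ kg m⁻⁴
  217–250 m: Δρ/Δz = 1.443/33 = 0.044 kg m⁻⁴
The largest gradient is in the 217–250 m interval — the pycnocline.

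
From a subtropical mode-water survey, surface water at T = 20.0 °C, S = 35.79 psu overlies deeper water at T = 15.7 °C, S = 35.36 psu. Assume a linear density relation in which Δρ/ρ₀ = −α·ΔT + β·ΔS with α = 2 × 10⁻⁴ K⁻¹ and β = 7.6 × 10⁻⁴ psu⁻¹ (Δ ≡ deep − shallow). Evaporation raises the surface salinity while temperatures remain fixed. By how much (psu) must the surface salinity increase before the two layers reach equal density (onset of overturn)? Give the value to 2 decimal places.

0.70 psu

Neutral buoyancy requires −α(T_deep − T_surf) + β(S_deep − S_surf′) = 0.
S_surf′ = S_deep − (α/β)·ΔT = 35.36 − (2 × 10⁻⁴/7.6 × 10⁻⁴)·(-4.3) = 36.4916 psu.
Increase required: 36.4916 − 35.79 = 0.7016 psu.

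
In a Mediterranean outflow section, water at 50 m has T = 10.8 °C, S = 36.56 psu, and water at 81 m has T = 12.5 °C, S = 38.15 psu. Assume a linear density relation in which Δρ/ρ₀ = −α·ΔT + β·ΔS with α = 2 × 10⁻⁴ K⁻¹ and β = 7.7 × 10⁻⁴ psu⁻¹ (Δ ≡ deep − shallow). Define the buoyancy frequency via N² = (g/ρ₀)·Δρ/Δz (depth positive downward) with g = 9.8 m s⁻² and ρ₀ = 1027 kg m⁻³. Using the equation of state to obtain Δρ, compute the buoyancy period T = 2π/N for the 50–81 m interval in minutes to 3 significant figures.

6.26 min

ΔT = +1.7 K, ΔS = +1.59 psu (deep − shallow).
Δρ/ρ₀ = −αΔT + βΔS = -3.40 × 10⁻⁴ + 1.2243 × 10⁻³ = 8.843 × 10⁻⁴, so Δρ ≈ 0.9082 kg m⁻³.
N² = (g/ρ₀)·Δρ/Δz = g·(Δρ/ρ₀)/Δz = 9.8 × 8.843 × 10⁻⁴ / 31 = 2.7955 × 10⁻⁴ s⁻².
N = √(2.7955 × 10⁻⁴) = 0.016720 rad s⁻¹ → T = 2π/N = 375.79 s = 6.2632 min ≈ 6.26 min.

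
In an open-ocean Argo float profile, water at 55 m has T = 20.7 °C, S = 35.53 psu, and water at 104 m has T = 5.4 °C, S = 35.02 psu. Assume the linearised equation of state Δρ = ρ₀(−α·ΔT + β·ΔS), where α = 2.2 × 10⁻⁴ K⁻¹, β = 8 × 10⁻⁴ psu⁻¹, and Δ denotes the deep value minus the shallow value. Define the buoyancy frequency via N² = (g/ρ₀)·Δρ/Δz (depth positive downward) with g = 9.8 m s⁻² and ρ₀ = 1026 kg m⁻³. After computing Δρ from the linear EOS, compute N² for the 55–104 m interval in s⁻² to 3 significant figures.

ΔT = -15.3 K, ΔS = -0.51 psu (deep − shallow).
Δρ/ρ₀ = −αΔT + βΔS = 3.366 × 10⁻³ − 4.08 × 10⁻⁴ = 2.958 × 10⁻³, so Δρ ≈ 3.035 kg m⁻³.
N² = (g/ρ₀)·Δρ/Δz = g·(Δρ/ρ₀)/Δz = 9.8 × 2.958 × 10⁻³ / 49 = 5.9160 × 10⁻⁴ s⁻² ≈ 5.92 × 10⁻⁴ s⁻².

5.92 × 10⁻⁴ s⁻²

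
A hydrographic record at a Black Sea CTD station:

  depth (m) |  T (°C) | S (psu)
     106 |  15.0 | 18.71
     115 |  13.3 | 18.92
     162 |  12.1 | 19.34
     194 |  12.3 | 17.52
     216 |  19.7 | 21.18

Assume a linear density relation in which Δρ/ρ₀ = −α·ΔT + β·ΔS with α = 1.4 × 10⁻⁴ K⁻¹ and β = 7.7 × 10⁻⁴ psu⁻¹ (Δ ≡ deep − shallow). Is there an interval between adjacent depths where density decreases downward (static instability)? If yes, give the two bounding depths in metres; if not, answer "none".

162–194 m

Evaluate Δρ/ρ₀ = −αΔT + βΔS across each adjacent pair:
  106–115 m: −αΔT+βΔS = −(1.4 × 10⁻⁴)(-1.7)+(7.7 × 10⁻⁴)(+0.21) = 4.0 × 10⁻⁴ → stable
  115–162 m: −αΔT+βΔS = −(1.4 × 10⁻⁴)(-1.2)+(7.7 × 10⁻⁴)(+0.42) = 4.9 × 10⁻⁴ → stable
  162–194 m: −αΔT+βΔS = −(1.4 × 10⁻⁴)(+0.2)+(7.7 × 10⁻⁴)(-1.82) = -1.4 × 10⁻³ → UNSTABLE
  194–216 m: −αΔT+βΔS = −(1.4 × 10⁻⁴)(+7.4)+(7.7 × 10⁻⁴)(+3.66) = 1.8 × 10⁻³ → stable
The 162–194 m interval has Δρ < 0: lighter water underlies denser water.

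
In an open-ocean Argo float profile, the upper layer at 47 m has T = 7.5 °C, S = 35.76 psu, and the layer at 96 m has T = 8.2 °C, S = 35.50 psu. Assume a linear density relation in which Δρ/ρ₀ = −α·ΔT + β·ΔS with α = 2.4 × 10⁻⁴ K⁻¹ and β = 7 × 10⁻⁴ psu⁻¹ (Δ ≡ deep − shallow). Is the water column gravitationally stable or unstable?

unstable

ΔT = 8.2 − 7.5 = +0.7 K and ΔS = 35.50 − 35.76 = -0.26 psu (deep − shallow).
−αΔT = -1.68 × 10⁻⁴; βΔS = -1.82 × 10⁻⁴; sum Δρ/ρ₀ = -3.50 × 10⁻⁴.
Δρ/ρ₀ < 0, so Δρ < 0: deeper water is lighter → statically unstable; the column would overturn.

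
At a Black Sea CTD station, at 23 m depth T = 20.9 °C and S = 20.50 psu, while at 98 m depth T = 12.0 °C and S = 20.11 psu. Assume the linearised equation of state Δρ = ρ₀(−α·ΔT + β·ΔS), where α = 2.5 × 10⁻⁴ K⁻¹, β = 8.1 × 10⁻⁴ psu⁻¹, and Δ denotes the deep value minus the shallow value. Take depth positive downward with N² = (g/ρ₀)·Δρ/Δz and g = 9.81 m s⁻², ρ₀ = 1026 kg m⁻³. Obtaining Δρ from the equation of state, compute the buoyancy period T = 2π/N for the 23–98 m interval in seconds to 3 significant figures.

398 s

ΔT = -8.9 K, ΔS = -0.39 psu (deep − shallow).
Δρ/ρ₀ = −αΔT + βΔS = 2.225 × 10⁻³ − 3.159 × 10⁻⁴ = 1.9091 × 10⁻³, so Δρ ≈ 1.959 kg m⁻³.
N² = (g/ρ₀)·Δρ/Δz = g·(Δρ/ρ₀)/Δz = 9.81 × 1.9091 × 10⁻³ / 75 = 2.4971 × 10⁻⁴ s⁻².
N = √(2.4971 × 10⁻⁴) = 0.015802 rad s⁻¹ → T = 2π/N = 397.62 s ≈ 398 s.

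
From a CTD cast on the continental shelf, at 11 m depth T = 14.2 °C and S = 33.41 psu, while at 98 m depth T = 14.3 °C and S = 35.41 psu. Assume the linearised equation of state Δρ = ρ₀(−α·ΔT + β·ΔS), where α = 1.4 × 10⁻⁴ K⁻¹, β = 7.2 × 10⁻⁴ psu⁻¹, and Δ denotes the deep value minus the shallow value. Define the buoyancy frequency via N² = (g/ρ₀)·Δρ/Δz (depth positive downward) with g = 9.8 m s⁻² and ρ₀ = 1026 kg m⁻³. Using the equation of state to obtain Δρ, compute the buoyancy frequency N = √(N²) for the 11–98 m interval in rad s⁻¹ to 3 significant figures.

ΔT = +0.1 K, ΔS = +2.00 psu (deep − shallow).
Δρ/ρ₀ = −αΔT + βΔS = -1.40 × 10⁻⁵ + 1.44 × 10⁻³ = 1.426 × 10⁻³, so Δρ ≈ 1.463 kg m⁻³.
N² = (g/ρ₀)·Δρ/Δz = g·(Δρ/ρ₀)/Δz = 9.8 × 1.426 × 10⁻³ / 87 = 1.6063 × 10⁻⁴ s⁻².
N = √(1.6063 × 10⁻⁴) = 0.012674 rad s⁻¹ ≈ 0.0127 rad s⁻¹.

0.0127 rad s⁻¹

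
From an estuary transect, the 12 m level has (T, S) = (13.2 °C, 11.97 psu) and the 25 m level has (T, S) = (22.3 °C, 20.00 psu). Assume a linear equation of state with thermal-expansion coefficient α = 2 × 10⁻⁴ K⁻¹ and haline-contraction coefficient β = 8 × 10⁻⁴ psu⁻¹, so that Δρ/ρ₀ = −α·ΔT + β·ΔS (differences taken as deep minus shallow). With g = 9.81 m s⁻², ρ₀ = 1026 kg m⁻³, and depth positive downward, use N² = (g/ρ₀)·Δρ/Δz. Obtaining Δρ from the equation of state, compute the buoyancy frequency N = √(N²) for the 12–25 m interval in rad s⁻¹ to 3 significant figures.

ΔT = +9.1 K, ΔS = +8.03 psu (deep − shallow).
Δρ/ρ₀ = −αΔT + βΔS = -1.82 × 10⁻³ + 6.424 × 10⁻³ = 4.604 × 10⁻³, so Δρ ≈ 4.724 kg m⁻³.
N² = (g/ρ₀)·Δρ/Δz = g·(Δρ/ρ₀)/Δz = 9.81 × 4.604 × 10⁻³ / 13 = 3.4742 × 10⁻³ s⁻².
N = √(3.4742 × 10⁻³) = 0.058942 rad s⁻¹ ≈ 0.0589 rad s⁻¹.

0.0589 rad s⁻¹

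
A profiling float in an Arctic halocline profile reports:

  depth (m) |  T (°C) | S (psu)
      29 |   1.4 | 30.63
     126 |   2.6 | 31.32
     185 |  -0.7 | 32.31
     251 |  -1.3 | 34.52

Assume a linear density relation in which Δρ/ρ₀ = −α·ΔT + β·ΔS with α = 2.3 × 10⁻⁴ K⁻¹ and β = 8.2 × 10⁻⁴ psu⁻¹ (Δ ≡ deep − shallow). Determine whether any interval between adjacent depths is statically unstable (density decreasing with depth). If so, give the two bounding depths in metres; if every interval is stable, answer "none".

none

Evaluate Δρ/ρ₀ = −αΔT + βΔS across each adjacent pair:
  29–126 m: −αΔT+βΔS = −(2.3 × 10⁻⁴)(+1.2)+(8.2 × 10⁻⁴)(+0.69) = 2.9 × 10⁻⁴ → stable
  126–185 m: −αΔT+βΔS = −(2.3 × 10⁻⁴)(-3.3)+(8.2 × 10⁻⁴)(+0.99) = 1.6 × 10⁻³ → stable
  185–251 m: −αΔT+βΔS = −(2.3 × 10⁻⁴)(-0.6)+(8.2 × 10⁻⁴)(+2.21) = 2.0 × 10⁻³ → stable
Every interval has Δρ > 0: the column is stably stratified throughout.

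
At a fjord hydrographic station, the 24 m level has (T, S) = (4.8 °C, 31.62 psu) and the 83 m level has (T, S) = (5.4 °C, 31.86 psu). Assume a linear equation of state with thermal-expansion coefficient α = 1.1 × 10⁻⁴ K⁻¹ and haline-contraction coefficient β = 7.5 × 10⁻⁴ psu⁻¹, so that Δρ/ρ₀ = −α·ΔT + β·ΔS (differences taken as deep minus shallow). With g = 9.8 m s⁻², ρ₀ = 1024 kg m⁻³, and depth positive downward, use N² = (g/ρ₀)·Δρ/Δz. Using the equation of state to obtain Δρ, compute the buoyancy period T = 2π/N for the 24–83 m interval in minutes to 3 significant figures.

ΔT = +0.6 K, ΔS = +0.24 psu (deep − shallow).
Δρ/ρ₀ = −αΔT + βΔS = -6.60 × 10⁻⁵ + 1.80 × 10⁻⁴ = 1.14 × 10⁻⁴, so Δρ ≈ 0.1167 kg m⁻³.
N² = (g/ρ₀)·Δρ/Δz = g·(Δρ/ρ₀)/Δz = 9.8 × 1.14 × 10⁻⁴ / 59 = 1.8936 × 10⁻⁵ s⁻².
N = √(1.8936 × 10⁻⁵) = 4.3516 × 10⁻³ rad s⁻¹ → T = 2π/N = 1.4439 × 10³ s = 24.065 min ≈ 24.1 min.

24.1 min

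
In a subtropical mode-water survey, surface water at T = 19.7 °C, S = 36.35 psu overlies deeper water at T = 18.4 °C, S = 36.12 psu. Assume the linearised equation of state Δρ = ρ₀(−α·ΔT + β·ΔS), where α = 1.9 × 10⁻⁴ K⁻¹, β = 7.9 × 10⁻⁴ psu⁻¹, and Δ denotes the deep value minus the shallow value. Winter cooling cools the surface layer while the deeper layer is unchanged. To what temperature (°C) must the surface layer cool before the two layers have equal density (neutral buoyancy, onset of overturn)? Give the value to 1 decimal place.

Neutral buoyancy requires Δρ = 0, i.e. −α(T_deep − T_surf′) + β(S_deep − S_surf) = 0.
T_surf′ = T_deep − (β/α)·ΔS = 18.4 − (7.9 × 10⁻⁴/1.9 × 10⁻⁴)·(-0.23) = 19.356 °C.
Cooling required: 19.7 − (19.356) = 0.344 °C.

19.4 °C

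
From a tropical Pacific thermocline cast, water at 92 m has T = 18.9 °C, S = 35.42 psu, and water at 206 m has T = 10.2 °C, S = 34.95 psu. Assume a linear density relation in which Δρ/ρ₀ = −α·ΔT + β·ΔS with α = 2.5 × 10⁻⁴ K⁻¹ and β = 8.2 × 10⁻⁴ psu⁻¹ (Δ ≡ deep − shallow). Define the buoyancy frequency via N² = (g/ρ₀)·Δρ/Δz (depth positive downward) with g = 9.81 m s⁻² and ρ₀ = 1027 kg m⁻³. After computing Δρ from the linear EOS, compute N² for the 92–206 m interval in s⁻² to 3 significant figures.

ΔT = -8.7 K, ΔS = -0.47 psu (deep − shallow).
Δρ/ρ₀ = −αΔT + βΔS = 2.175 × 10⁻³ − 3.854 × 10⁻⁴ = 1.7896 × 10⁻³, so Δρ ≈ 1.838 kg m⁻³.
N² = (g/ρ₀)·Δρ/Δz = g·(Δρ/ρ₀)/Δz = 9.81 × 1.7896 × 10⁻³ / 114 = 1.5400 × 10⁻⁴ s⁻² ≈ 1.54 × 10⁻⁴ s⁻².

1.54 × 10⁻⁴ s⁻²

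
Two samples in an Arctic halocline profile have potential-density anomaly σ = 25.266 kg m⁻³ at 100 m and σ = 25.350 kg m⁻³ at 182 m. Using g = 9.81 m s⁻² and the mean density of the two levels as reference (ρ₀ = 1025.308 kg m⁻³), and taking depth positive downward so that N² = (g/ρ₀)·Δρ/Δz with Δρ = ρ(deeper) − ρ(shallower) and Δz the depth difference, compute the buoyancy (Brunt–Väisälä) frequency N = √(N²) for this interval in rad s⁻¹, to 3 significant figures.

Δρ = 1025.350 − 1025.266 = 0.084 kg m⁻³ over Δz = 182 − 100 = 82 m.
N² = (9.81/1025.308) × (0.084/82) = 9.8012 × 10⁻⁶ s⁻².
N = √(9.8012 × 10⁻⁶) = 3.1307 × 10⁻³ rad s⁻¹ ≈ 3.13 × 10⁻³ rad s⁻¹.

3.13 × 10⁻³ rad s⁻¹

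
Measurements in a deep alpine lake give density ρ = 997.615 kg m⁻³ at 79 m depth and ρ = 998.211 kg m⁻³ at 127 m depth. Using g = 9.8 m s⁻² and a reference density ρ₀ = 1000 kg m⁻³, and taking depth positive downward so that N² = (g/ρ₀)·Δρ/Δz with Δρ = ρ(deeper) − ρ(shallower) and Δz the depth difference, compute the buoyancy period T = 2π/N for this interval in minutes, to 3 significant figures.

9.49 min

Δρ = 998.211 − 997.615 = 0.596 kg m⁻³ over Δz = 127 − 79 = 48 m.
N² = (9.8/1000) × (0.596/48) = 1.2168 × 10⁻⁴ s⁻².
N = √(1.2168 × 10⁻⁴) = 0.011031 rad s⁻¹, so T = 2π/N = 569.59 s = 9.4932 min ≈ 9.49 min.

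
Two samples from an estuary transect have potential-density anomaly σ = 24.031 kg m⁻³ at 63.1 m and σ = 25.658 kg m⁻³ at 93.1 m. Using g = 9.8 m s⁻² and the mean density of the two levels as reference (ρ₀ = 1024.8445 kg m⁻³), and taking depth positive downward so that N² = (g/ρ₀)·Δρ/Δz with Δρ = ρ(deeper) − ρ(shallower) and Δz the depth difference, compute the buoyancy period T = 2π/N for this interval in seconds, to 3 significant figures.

276 s

Δρ = 1025.658 − 1024.031 = 1.627 kg m⁻³ over Δz = 93.1 − 63.1 = 30 m.
N² = (9.8/1024.8445) × (1.627/30) = 5.1860 × 10⁻⁴ s⁻².
N = √(5.1860 × 10⁻⁴) = 0.022773 rad s⁻¹, so T = 2π/N = 275.91 s ≈ 276 s.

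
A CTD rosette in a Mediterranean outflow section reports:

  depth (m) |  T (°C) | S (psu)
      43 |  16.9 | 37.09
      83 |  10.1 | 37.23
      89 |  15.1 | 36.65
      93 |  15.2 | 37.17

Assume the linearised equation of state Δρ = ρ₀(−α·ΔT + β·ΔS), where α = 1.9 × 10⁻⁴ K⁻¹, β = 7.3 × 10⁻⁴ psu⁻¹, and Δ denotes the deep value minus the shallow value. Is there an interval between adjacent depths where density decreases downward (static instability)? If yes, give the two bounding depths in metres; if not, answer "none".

Evaluate Δρ/ρ₀ = −αΔT + βΔS across each adjacent pair:
  43–83 m: −αΔT+βΔS = −(1.9 × 10⁻⁴)(-6.8)+(7.3 × 10⁻⁴)(+0.14) = 1.4 × 10⁻³ → stable
  83–89 m: −αΔT+βΔS = −(1.9 × 10⁻⁴)(+5.0)+(7.3 × 10⁻⁴)(-0.58) = -1.4 × 10⁻³ → UNSTABLE
  89–93 m: −αΔT+βΔS = −(1.9 × 10⁻⁴)(+0.1)+(7.3 × 10⁻⁴)(+0.52) = 3.6 × 10⁻⁴ → stable
The 83–89 m interval has Δρ < 0: lighter water underlies denser water.

83–89 m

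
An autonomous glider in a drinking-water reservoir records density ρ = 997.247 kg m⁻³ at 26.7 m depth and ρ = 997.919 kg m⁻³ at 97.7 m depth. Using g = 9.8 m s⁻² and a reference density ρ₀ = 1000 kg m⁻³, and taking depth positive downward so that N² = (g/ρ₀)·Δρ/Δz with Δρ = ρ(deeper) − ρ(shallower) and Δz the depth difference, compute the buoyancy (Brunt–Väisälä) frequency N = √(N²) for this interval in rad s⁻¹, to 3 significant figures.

Δρ = 997.919 − 997.247 = 0.672 kg m⁻³ over Δz = 97.7 − 26.7 = 71 m.
N² = (9.8/1000) × (0.672/71) = 9.2755 × 10⁻⁵ s⁻².
N = √(9.2755 × 10⁻⁵) = 9.6309 × 10⁻³ rad s⁻¹ ≈ 9.63 × 10⁻³ rad s⁻¹.

9.63 × 10⁻³ rad s⁻¹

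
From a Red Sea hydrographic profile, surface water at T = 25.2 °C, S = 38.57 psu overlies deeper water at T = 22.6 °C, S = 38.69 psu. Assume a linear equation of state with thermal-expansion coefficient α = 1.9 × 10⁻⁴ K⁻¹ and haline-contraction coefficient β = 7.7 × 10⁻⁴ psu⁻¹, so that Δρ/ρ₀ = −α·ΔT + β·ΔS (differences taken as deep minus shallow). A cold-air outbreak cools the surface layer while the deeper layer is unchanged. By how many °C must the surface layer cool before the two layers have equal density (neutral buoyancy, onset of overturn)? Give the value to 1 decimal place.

Neutral buoyancy requires Δρ = 0, i.e. −α(T_deep − T_surf′) + β(S_deep − S_surf) = 0.
T_surf′ = T_deep − (β/α)·ΔS = 22.6 − (7.7 × 10⁻⁴/1.9 × 10⁻⁴)·(+0.12) = 22.114 °C.
Cooling required: 25.2 − (22.114) = 3.086 °C.

3.1 °C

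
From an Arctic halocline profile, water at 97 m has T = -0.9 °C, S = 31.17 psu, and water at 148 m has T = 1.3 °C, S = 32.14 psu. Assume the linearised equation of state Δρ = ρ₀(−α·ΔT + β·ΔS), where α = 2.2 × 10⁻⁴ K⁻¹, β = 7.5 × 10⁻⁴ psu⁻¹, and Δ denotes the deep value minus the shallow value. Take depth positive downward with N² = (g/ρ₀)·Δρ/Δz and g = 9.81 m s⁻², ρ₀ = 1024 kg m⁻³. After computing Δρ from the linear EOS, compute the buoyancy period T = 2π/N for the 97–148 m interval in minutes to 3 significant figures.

15.3 min

ΔT = +2.2 K, ΔS = +0.97 psu (deep − shallow).
Δρ/ρ₀ = −αΔT + βΔS = -4.84 × 10⁻⁴ + 7.275 × 10⁻⁴ = 2.435 × 10⁻⁴, so Δρ ≈ 0.2493 kg m⁻³.
N² = (g/ρ₀)·Δρ/Δz = g·(Δρ/ρ₀)/Δz = 9.81 × 2.435 × 10⁻⁴ / 51 = 4.6838 × 10⁻⁵ s⁻².
N = √(4.6838 × 10⁻⁵) = 6.8438 × 10⁻³ rad s⁻¹ → T = 2π/N = 918.08 s = 15.301 min ≈ 15.3 min.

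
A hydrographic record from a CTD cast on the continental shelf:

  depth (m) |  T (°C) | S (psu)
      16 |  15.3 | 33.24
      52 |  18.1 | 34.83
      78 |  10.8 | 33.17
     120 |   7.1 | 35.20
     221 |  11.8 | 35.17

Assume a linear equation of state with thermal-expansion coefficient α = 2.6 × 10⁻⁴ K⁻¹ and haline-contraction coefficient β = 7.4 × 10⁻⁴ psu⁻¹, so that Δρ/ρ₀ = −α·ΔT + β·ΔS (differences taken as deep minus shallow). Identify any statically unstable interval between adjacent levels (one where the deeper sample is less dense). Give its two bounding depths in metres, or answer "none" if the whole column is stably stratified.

Evaluate Δρ/ρ₀ = −αΔT + βΔS across each adjacent pair:
  16–52 m: −αΔT+βΔS = −(2.6 × 10⁻⁴)(+2.8)+(7.4 × 10⁻⁴)(+1.59) = 4.5 × 10⁻⁴ → stable
  52–78 m: −αΔT+βΔS = −(2.6 × 10⁻⁴)(-7.3)+(7.4 × 10⁻⁴)(-1.66) = 6.7 × 10⁻⁴ → stable
  78–120 m: −αΔT+βΔS = −(2.6 × 10⁻⁴)(-3.7)+(7.4 × 10⁻⁴)(+2.03) = 2.5 × 10⁻³ → stable
  120–221 m: −αΔT+βΔS = −(2.6 × 10⁻⁴)(+4.7)+(7.4 × 10⁻⁴)(-0.03) = -1.2 × 10⁻³ → UNSTABLE
The 120–221 m interval has Δρ < 0: lighter water underlies denser water.

120–221 m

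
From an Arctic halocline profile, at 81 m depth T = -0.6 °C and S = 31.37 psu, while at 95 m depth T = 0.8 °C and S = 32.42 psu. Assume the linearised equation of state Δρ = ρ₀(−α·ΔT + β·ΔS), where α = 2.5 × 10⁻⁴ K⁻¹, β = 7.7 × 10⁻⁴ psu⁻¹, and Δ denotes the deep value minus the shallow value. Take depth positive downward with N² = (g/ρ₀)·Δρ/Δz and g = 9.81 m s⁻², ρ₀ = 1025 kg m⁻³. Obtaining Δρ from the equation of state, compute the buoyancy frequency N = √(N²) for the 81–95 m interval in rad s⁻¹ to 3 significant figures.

ΔT = +1.4 K, ΔS = +1.05 psu (deep − shallow).
Δρ/ρ₀ = −αΔT + βΔS = -3.50 × 10⁻⁴ + 8.085 × 10⁻⁴ = 4.585 × 10⁻⁴, so Δρ ≈ 0.4700 kg m⁻³.
N² = (g/ρ₀)·Δρ/Δz = g·(Δρ/ρ₀)/Δz = 9.81 × 4.585 × 10⁻⁴ / 14 = 3.2128 × 10⁻⁴ s⁻².
N = √(3.2128 × 10⁻⁴) = 0.017924 rad s⁻¹ ≈ 0.0179 rad s⁻¹.

0.0179 rad s⁻¹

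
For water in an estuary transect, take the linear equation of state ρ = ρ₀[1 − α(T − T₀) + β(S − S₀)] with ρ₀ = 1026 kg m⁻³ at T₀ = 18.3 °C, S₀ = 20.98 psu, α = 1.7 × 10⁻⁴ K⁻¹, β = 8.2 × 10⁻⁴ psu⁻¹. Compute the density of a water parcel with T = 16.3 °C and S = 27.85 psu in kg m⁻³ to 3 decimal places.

1032.129 kg m⁻³

T − T₀ = -2.0 K, S − S₀ = +6.87 psu.
Bracket = 1 − α·(-2.0) + β·(+6.87) = 1 + (5.9734 × 10⁻³) = 1.0059734.
ρ = 1026 × 1.0059734 = 1032.129 kg m⁻³.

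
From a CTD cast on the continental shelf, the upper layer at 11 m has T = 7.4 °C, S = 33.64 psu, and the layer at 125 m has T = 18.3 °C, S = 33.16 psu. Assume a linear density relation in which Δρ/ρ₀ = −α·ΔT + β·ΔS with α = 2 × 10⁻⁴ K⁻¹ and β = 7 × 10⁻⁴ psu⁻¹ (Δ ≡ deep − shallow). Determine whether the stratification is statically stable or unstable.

unstable

ΔT = 18.3 − 7.4 = +10.9 K and ΔS = 33.16 − 33.64 = -0.48 psu (deep − shallow).
−αΔT = -2.18 × 10⁻³; βΔS = -3.36 × 10⁻⁴; sum Δρ/ρ₀ = -2.516 × 10⁻³.
Δρ/ρ₀ < 0, so Δρ < 0: deeper water is lighter → statically unstable; the column would overturn.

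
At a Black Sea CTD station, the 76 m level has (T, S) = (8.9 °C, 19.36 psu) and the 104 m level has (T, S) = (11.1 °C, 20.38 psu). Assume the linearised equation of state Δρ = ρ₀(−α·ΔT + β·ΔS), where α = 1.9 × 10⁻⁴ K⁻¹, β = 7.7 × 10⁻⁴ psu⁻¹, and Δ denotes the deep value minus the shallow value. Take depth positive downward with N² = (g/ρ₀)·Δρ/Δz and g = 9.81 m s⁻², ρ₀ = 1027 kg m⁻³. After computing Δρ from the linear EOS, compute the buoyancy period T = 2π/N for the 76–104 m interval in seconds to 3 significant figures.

554 s

ΔT = +2.2 K, ΔS = +1.02 psu (deep − shallow).
Δρ/ρ₀ = −αΔT + βΔS = -4.18 × 10⁻⁴ + 7.854 × 10⁻⁴ = 3.674 × 10⁻⁴, so Δρ ≈ 0.3773 kg m⁻³.
N² = (g/ρ₀)·Δρ/Δz = g·(Δρ/ρ₀)/Δz = 9.81 × 3.674 × 10⁻⁴ / 28 = 1.2872 × 10⁻⁴ s⁻².
N = √(1.2872 × 10⁻⁴) = 0.011345 rad s⁻¹ → T = 2π/N = 553.83 s ≈ 554 s.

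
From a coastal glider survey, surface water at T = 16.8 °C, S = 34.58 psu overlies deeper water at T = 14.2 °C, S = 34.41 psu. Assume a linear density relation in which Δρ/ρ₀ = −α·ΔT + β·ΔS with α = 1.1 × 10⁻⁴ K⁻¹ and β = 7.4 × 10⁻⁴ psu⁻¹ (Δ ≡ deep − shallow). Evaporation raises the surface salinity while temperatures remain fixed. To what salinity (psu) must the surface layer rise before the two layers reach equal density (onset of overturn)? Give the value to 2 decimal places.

34.80 psu

Neutral buoyancy requires −α(T_deep − T_surf) + β(S_deep − S_surf′) = 0.
S_surf′ = S_deep − (α/β)·ΔT = 34.41 − (1.1 × 10⁻⁴/7.4 × 10⁻⁴)·(-2.6) = 34.7965 psu.
Increase required: 34.7965 − 34.58 = 0.2165 psu.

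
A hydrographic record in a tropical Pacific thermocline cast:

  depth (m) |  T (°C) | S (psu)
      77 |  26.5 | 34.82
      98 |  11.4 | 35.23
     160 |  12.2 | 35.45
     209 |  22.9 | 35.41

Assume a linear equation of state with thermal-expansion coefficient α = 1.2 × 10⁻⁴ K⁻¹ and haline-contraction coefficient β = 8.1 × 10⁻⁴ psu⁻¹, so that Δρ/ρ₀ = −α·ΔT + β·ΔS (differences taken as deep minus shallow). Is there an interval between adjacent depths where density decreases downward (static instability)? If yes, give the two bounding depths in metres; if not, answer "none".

Evaluate Δρ/ρ₀ = −αΔT + βΔS across each adjacent pair:
  77–98 m: −αΔT+βΔS = −(1.2 × 10⁻⁴)(-15.1)+(8.1 × 10⁻⁴)(+0.41) = 2.1 × 10⁻³ → stable
  98–160 m: −αΔT+βΔS = −(1.2 × 10⁻⁴)(+0.8)+(8.1 × 10⁻⁴)(+0.22) = 8.2 × 10⁻⁵ → stable
  160–209 m: −αΔT+βΔS = −(1.2 × 10⁻⁴)(+10.7)+(8.1 × 10⁻⁴)(-0.04) = -1.3 × 10⁻³ → UNSTABLE
The 160–209 m interval has Δρ < 0: lighter water underlies denser water.

160–209 m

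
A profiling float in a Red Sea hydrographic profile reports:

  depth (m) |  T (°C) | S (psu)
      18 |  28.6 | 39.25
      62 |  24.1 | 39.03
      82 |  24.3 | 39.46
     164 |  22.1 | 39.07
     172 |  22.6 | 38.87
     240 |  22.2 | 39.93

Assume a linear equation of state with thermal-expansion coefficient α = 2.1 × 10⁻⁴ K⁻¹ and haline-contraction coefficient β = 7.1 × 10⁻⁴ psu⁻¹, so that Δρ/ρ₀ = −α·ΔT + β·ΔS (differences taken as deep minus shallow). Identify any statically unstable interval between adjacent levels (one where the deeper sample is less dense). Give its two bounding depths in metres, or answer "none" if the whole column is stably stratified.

Evaluate Δρ/ρ₀ = −αΔT + βΔS across each adjacent pair:
  18–62 m: −αΔT+βΔS = −(2.1 × 10⁻⁴)(-4.5)+(7.1 × 10⁻⁴)(-0.22) = 7.9 × 10⁻⁴ → stable
  62–82 m: −αΔT+βΔS = −(2.1 × 10⁻⁴)(+0.2)+(7.1 × 10⁻⁴)(+0.43) = 2.6 × 10⁻⁴ → stable
  82–164 m: −αΔT+βΔS = −(2.1 × 10⁻⁴)(-2.2)+(7.1 × 10⁻⁴)(-0.39) = 1.9 × 10⁻⁴ → stable
  164–172 m: −αΔT+βΔS = −(2.1 × 10⁻⁴)(+0.5)+(7.1 × 10⁻⁴)(-0.20) = -2.5 × 10⁻⁴ → UNSTABLE
  172–240 m: −αΔT+βΔS = −(2.1 × 10⁻⁴)(-0.4)+(7.1 × 10⁻⁴)(+1.06) = 8.4 × 10⁻⁴ → stable
The 164–172 m interval has Δρ < 0: lighter water underlies denser water.

164–172 m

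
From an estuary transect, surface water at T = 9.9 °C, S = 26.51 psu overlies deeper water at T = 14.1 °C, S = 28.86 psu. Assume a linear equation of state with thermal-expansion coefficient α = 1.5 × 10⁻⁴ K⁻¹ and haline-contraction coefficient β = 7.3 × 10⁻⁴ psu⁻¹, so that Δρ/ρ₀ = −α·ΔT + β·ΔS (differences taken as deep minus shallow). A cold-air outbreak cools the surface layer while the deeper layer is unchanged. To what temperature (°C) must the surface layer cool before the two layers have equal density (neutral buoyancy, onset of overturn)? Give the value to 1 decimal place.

Neutral buoyancy requires Δρ = 0, i.e. −α(T_deep − T_surf′) + β(S_deep − S_surf) = 0.
T_surf′ = T_deep − (β/α)·ΔS = 14.1 − (7.3 × 10⁻⁴/1.5 × 10⁻⁴)·(+2.35) = 2.663 °C.
Cooling required: 9.9 − (2.663) = 7.237 °C.

2.7 °C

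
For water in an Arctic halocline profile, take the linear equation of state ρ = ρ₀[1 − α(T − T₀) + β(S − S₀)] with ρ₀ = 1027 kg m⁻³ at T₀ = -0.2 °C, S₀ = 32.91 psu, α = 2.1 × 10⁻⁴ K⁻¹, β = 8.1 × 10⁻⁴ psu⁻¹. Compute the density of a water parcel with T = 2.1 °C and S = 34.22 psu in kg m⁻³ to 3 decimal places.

1027.594 kg m⁻³

T − T₀ = +2.3 K, S − S₀ = +1.31 psu.
Bracket = 1 − α·(+2.3) + β·(+1.31) = 1 + (5.781 × 10⁻⁴) = 1.0005781.
ρ = 1027 × 1.0005781 = 1027.594 kg m⁻³.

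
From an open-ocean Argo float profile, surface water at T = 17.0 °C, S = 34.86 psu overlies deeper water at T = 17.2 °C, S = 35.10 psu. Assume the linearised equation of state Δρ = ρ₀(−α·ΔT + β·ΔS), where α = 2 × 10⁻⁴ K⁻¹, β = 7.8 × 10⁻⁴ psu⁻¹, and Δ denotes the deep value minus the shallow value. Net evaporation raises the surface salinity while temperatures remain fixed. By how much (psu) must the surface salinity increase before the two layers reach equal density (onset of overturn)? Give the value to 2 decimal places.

0.19 psu

Neutral buoyancy requires −α(T_deep − T_surf) + β(S_deep − S_surf′) = 0.
S_surf′ = S_deep − (α/β)·ΔT = 35.10 − (2 × 10⁻⁴/7.8 × 10⁻⁴)·(+0.2) = 35.0487 psu.
Increase required: 35.0487 − 34.86 = 0.1887 psu.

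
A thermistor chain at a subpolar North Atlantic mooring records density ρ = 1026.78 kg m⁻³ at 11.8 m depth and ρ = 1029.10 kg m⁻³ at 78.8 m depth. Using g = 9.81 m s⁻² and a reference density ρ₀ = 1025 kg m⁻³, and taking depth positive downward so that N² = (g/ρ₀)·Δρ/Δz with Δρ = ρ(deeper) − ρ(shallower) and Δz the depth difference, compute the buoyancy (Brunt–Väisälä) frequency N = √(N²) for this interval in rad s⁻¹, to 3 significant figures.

0.0182 rad s⁻¹

Δρ = 1029.10 − 1026.78 = 2.32 kg m⁻³ over Δz = 78.8 − 11.8 = 67 m.
N² = (9.81/1025) × (2.32/67) = 3.3140 × 10⁻⁴ s⁻².
N = √(3.3140 × 10⁻⁴) = 0.018204 rad s⁻¹ ≈ 0.0182 rad s⁻¹.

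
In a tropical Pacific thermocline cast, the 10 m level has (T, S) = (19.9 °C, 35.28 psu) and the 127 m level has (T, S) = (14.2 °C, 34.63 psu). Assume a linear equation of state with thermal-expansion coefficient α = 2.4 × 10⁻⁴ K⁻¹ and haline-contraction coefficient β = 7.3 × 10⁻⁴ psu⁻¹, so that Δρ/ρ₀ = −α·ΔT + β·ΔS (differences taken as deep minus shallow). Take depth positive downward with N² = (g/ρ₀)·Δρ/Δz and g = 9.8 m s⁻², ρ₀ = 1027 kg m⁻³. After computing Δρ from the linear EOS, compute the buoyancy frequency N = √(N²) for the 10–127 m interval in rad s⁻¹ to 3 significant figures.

ΔT = -5.7 K, ΔS = -0.65 psu (deep − shallow).
Δρ/ρ₀ = −αΔT + βΔS = 1.368 × 10⁻³ − 4.745 × 10⁻⁴ = 8.935 × 10⁻⁴, so Δρ ≈ 0.9176 kg m⁻³.
N² = (g/ρ₀)·Δρ/Δz = g·(Δρ/ρ₀)/Δz = 9.8 × 8.935 × 10⁻⁴ / 117 = 7.4840 × 10⁻⁵ s⁻².
N = √(7.4840 × 10⁻⁵) = 8.6510 × 10⁻³ rad s⁻¹ ≈ 8.65 × 10⁻³ rad s⁻¹.

8.65 × 10⁻³ rad s⁻¹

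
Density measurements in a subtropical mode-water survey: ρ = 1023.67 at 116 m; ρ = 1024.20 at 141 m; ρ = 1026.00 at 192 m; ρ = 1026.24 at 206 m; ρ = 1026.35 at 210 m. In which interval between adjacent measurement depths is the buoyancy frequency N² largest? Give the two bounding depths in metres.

141–192 m

Compute the density gradient over each adjacent pair:
  116–141 m: Δρ/Δz = 0.53/25 = 0.021 kg m⁻⁴
  141–192 m: Δρ/Δz = 1.80/51 = 0.035 kg m⁻⁴
  192–206 m: Δρ/Δz = 0.24/14 = 0.017 kg m⁻⁴
  206–210 m: Δρ/Δz = 0.11/4 = 0.028 kg m⁻⁴
The largest gradient is in the 141–192 m interval — the pycnocline.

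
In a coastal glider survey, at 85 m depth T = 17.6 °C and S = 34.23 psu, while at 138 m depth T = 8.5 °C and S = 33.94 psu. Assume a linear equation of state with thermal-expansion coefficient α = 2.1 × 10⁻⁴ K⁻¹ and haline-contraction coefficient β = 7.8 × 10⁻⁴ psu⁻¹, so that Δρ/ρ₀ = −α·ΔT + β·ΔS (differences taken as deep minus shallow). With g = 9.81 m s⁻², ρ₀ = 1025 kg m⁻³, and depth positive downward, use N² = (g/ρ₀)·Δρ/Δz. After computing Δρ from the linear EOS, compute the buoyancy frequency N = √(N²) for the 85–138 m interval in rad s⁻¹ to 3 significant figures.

ΔT = -9.1 K, ΔS = -0.29 psu (deep − shallow).
Δρ/ρ₀ = −αΔT + βΔS = 1.911 × 10⁻³ − 2.262 × 10⁻⁴ = 1.6848 × 10⁻³, so Δρ ≈ 1.727 kg m⁻³.
N² = (g/ρ₀)·Δρ/Δz = g·(Δρ/ρ₀)/Δz = 9.81 × 1.6848 × 10⁻³ / 53 = 3.1185 × 10⁻⁴ s⁻².
N = √(3.1185 × 10⁻⁴) = 0.017659 rad s⁻¹ ≈ 0.0177 rad s⁻¹.

0.0177 rad s⁻¹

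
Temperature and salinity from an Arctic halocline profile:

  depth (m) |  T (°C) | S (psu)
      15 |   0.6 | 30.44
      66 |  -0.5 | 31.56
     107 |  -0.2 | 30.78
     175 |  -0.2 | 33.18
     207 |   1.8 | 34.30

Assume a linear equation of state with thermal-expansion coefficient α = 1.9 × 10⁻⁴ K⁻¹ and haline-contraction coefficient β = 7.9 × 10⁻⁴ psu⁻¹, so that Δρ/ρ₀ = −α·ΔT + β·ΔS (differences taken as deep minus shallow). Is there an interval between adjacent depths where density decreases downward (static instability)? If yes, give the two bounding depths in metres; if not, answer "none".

Evaluate Δρ/ρ₀ = −αΔT + βΔS across each adjacent pair:
  15–66 m: −αΔT+βΔS = −(1.9 × 10⁻⁴)(-1.1)+(7.9 × 10⁻⁴)(+1.12) = 1.1 × 10⁻³ → stable
  66–107 m: −αΔT+βΔS = −(1.9 × 10⁻⁴)(+0.3)+(7.9 × 10⁻⁴)(-0.78) = -6.7 × 10⁻⁴ → UNSTABLE
  107–175 m: −αΔT+βΔS = −(1.9 × 10⁻⁴)(+0.0)+(7.9 × 10⁻⁴)(+2.40) = 1.9 × 10⁻³ → stable
  175–207 m: −αΔT+βΔS = −(1.9 × 10⁻⁴)(+2.0)+(7.9 × 10⁻⁴)(+1.12) = 5.0 × 10⁻⁴ → stable
The 66–107 m interval has Δρ < 0: lighter water underlies denser water.

66–107 m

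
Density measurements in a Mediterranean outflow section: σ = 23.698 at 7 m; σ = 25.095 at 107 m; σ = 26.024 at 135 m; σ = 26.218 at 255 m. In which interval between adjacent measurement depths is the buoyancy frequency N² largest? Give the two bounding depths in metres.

107–135 m

Compute the density gradient over each adjacent pair:
  7–107 m: Δρ/Δz = 1.397/100 = 0.014 kg m⁻⁴
  107–135 m: Δρ/Δz = 0.929/28 = 0.033 kg m⁻⁴
  135–255 m: Δρ/Δz = 0.194/120 = 1.6 × 10⁻³ kg m⁻⁴
The largest gradient is in the 107–135 m interval — the pycnocline.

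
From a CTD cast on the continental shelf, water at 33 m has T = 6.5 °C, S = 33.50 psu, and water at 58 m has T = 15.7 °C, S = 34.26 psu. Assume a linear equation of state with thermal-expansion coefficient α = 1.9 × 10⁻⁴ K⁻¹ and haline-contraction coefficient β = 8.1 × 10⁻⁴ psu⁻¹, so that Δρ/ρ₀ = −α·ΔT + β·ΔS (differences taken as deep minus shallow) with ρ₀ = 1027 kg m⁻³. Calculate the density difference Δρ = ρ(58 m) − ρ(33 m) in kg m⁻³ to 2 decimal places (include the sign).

-1.16 kg m⁻³

ΔT = +9.2 K, ΔS = +0.76 psu (deep − shallow).
Δρ/ρ₀ = −(1.9 × 10⁻⁴)(+9.2) + (8.1 × 10⁻⁴)(+0.76) = -1.1324 × 10⁻³.
Δρ = 1027 × (-1.1324 × 10⁻³) = -1.16 kg m⁻³.
Negative Δρ: lighter below, statically unstable.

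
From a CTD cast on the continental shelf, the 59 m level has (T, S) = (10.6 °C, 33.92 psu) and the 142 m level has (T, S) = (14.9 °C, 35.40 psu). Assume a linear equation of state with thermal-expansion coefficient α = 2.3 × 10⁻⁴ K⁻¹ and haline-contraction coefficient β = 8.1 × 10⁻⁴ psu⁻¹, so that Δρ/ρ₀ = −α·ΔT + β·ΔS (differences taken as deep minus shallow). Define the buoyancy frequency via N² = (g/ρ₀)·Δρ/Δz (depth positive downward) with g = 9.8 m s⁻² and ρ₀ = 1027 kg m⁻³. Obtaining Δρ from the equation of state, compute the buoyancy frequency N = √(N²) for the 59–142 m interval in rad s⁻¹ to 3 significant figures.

ΔT = +4.3 K, ΔS = +1.48 psu (deep − shallow).
Δρ/ρ₀ = −αΔT + βΔS = -9.89 × 10⁻⁴ + 1.1988 × 10⁻³ = 2.098 × 10⁻⁴, so Δρ ≈ 0.2155 kg m⁻³.
N² = (g/ρ₀)·Δρ/Δz = g·(Δρ/ρ₀)/Δz = 9.8 × 2.098 × 10⁻⁴ / 83 = 2.4772 × 10⁻⁵ s⁻².
N = √(2.4772 × 10⁻⁵) = 4.9771 × 10⁻³ rad s⁻¹ ≈ 4.98 × 10⁻³ rad s⁻¹.

4.98 × 10⁻³ rad s⁻¹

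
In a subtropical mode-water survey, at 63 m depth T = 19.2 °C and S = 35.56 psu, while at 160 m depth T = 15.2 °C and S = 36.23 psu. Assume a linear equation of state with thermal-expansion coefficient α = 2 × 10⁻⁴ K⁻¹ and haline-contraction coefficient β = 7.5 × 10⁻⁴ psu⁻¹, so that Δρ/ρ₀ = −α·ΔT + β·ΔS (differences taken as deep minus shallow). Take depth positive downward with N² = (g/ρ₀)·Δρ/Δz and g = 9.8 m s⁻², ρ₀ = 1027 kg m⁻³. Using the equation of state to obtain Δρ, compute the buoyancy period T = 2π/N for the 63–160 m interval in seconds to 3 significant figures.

ΔT = -4.0 K, ΔS = +0.67 psu (deep − shallow).
Δρ/ρ₀ = −αΔT + βΔS = 8.00 × 10⁻⁴ + 5.025 × 10⁻⁴ = 1.3025 × 10⁻³, so Δρ ≈ 1.338 kg m⁻³.
N² = (g/ρ₀)·Δρ/Δz = g·(Δρ/ρ₀)/Δz = 9.8 × 1.3025 × 10⁻³ / 97 = 1.3159 × 10⁻⁴ s⁻².
N = √(1.3159 × 10⁻⁴) = 0.011471 rad s⁻¹ → T = 2π/N = 547.75 s ≈ 548 s.

548 s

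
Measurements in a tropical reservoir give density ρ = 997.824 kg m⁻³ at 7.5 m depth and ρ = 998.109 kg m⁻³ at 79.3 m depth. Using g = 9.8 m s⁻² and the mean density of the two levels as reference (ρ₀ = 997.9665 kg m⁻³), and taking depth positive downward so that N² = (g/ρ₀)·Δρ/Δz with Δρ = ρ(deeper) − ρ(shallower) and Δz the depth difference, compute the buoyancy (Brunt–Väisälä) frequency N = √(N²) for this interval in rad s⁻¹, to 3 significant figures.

Δρ = 998.109 − 997.824 = 0.285 kg m⁻³ over Δz = 79.3 − 7.5 = 71.8 m.
N² = (9.8/997.9665) × (0.285/71.8) = 3.8979 × 10⁻⁵ s⁻².
N = √(3.8979 × 10⁻⁵) = 6.2433 × 10⁻³ rad s⁻¹ ≈ 6.24 × 10⁻³ rad s⁻¹.

6.24 × 10⁻³ rad s⁻¹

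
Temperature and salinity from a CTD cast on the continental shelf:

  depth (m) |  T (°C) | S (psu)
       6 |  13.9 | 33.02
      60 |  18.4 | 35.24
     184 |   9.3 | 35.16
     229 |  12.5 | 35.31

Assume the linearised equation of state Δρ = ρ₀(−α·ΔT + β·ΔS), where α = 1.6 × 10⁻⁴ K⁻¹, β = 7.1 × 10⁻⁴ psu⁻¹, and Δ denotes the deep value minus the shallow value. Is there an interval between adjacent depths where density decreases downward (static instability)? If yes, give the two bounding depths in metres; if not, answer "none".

Evaluate Δρ/ρ₀ = −αΔT + βΔS across each adjacent pair:
  6–60 m: −αΔT+βΔS = −(1.6 × 10⁻⁴)(+4.5)+(7.1 × 10⁻⁴)(+2.22) = 8.6 × 10⁻⁴ → stable
  60–184 m: −αΔT+βΔS = −(1.6 × 10⁻⁴)(-9.1)+(7.1 × 10⁻⁴)(-0.08) = 1.4 × 10⁻³ → stable
  184–229 m: −αΔT+βΔS = −(1.6 × 10⁻⁴)(+3.2)+(7.1 × 10⁻⁴)(+0.15) = -4.1 × 10⁻⁴ → UNSTABLE
The 184–229 m interval has Δρ < 0: lighter water underlies denser water.

184–229 m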